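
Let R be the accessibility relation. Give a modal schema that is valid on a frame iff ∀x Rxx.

A defining formula is □r → r (the T axiom).
Suppose □r→r is valid. At any x set V(r)={w : Rxw}. Then □r holds at x, so r holds at x, i.e. Rxx.

□r → r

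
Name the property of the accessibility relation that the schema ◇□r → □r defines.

The Euclidean property

This is a form of the 5 axiom.
It corresponds to the Euclidean property: ∀x ∀y ∀z (Rxy ∧ Rxz → Ryz).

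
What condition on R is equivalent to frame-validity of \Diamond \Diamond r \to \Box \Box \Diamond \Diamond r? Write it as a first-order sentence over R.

This is a Sahlqvist (Geach-type) schema ◇^2□^0r → □^2◇^2r.
First-order correspondent: \forall x \forall y \forall z ((x R^2 y \wedge x R^2 z) \to \exists w (y = w \wedge z R^2 w)).

\forall x \forall y \forall z ((x R^2 y \wedge x R^2 z) \to \exists w (y = w \wedge z R^2 w))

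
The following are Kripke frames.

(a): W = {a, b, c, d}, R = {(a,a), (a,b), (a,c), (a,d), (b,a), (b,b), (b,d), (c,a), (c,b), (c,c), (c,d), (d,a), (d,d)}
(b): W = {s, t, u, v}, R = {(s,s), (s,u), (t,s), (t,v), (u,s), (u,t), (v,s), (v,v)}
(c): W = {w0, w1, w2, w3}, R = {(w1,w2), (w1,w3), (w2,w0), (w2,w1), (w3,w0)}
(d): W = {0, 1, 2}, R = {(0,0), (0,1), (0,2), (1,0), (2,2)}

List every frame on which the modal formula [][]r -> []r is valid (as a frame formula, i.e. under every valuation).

Frame correspondent (Sahlqvist): forall x forall y (Rxy -> exists z (Rxz & Rzy)) — i.e. density.
(a): condition met.
(b): fails — Rut but no z with Ruz and Rzt.
(c): fails — Rw1w2 but no z with Rw1z and Rzw2.
(d): condition met.

(a), (d)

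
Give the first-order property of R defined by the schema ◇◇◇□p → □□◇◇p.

∀x ∀y ∀z ((xR³y ∧ xR²z) → ∃w (yRw ∧ zR²w))

This is a Sahlqvist (Geach-type) schema ◇^3□^1p → □^2◇^2p.
Minimal-valuation argument: fix x; take any y with xR^3y and any z with xR^2z. Set V(p) to the set of worlds R-reachable from y in exactly 1 step. Then □^1p holds at y, so the antecedent holds at x; validity forces ◇^2p at z, giving a w with zR^2w and yR^1w.
First-order correspondent: ∀x ∀y ∀z ((xR³y ∧ xR²z) → ∃w (yRw ∧ zR²w)).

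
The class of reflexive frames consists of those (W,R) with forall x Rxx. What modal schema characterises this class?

The condition is reflexivity. The T schema □s → s defines it.

□s → s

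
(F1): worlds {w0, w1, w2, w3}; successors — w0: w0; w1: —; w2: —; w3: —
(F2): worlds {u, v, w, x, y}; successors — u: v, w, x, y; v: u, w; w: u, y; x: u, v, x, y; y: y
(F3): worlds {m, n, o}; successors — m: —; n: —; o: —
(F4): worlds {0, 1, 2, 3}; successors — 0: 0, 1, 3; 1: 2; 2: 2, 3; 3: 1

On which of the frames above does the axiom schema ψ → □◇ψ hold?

The schema corresponds to symmetry: ∀x ∀y (Rxy → Ryx).
(F1): satisfies the condition.
(F2): fails — Rvw but not Rwv.
(F3): satisfies the condition.
(F4): fails — R31 but not R13.

(F1), (F3)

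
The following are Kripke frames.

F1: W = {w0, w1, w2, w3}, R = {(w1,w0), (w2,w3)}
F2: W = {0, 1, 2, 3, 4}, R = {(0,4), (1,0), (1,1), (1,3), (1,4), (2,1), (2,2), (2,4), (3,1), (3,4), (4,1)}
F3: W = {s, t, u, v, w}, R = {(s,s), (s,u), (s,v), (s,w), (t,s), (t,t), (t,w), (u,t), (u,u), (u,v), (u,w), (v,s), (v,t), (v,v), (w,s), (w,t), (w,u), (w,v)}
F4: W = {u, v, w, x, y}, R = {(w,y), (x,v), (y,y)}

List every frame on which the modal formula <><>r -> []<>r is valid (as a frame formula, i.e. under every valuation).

The schema corresponds to a generalized confluence (Geach) condition: forall x forall y forall z ((x R^2 y & xRz) -> exists w (y = w & zRw)).
F1: condition met.
F2: fails — 1R²0, 1R0 but no w with 0=w and 0Rw.
F3: fails — sR²s, sRu but no w* with s=w* and uRw*.
F4: condition met.

F1, F4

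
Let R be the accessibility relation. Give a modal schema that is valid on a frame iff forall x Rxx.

A defining formula is □q → q (the T axiom).
Suppose □q→q is valid. At any x set V(q)={w : Rxw}. Then □q holds at x, so q holds at x, i.e. Rxx.

□q → q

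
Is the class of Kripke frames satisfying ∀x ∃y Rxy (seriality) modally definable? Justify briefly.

Yes: it is seriality, defined by the D schema □q → ◇q.
Suppose □q→◇q is valid. At any x set V(q)=W. Then □q at x, so ◇q at x, so x has a successor.

Definable; □q → ◇q defines it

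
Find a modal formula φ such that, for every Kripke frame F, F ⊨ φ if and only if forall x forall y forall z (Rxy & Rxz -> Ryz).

The condition is the Euclidean property. The 5 schema ◇q → □◇q defines it.
Suppose ◇q→□◇q is valid. Take Rxy, Rxz and set V(q)={y}. Then ◇q at x, so □◇q at x, so ◇q at z, so some w with Rzw has q; w=y, i.e. Rzy. By symmetry of the argument, Ryz.

◇q → □◇q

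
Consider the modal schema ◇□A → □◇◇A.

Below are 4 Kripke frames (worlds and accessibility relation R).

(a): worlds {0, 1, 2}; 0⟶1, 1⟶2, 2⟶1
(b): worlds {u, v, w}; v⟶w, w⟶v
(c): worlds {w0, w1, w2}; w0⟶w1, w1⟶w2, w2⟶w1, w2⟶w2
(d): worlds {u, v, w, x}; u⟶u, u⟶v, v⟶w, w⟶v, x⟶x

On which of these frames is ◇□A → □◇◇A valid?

The schema corresponds to a generalized confluence (Geach) condition: ∀x ∀y ∀z ((xRy ∧ xRz) → ∃w (yRw ∧ zR²w)).
(a): fails — 0R1, 0R1 but no w with 1Rw and 1R²w.
(b): fails — vRw, vRw but no t with wRt and wR²t.
(c): satisfies the condition.
(d): fails — uRv, uRv but no t with vRt and vR²t.

(c)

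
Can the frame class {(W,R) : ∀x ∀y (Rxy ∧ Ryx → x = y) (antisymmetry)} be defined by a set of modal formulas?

Not modally definable

Any modally definable frame class is closed under surjective bounded morphisms.
The 8-cycle (worlds s,t,u,v,w,x,y,z with s→t→u→v→w→x→y→z→s) is antisymmetric. Sending even-indexed worlds to s and odd-indexed worlds to t is a surjective bounded morphism onto the two-world frame with s↔t, which is not antisymmetric.
Hence antisymmetry is not modally definable.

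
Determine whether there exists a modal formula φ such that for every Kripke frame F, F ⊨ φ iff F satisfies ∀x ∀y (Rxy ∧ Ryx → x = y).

Modal frame validity is preserved under surjective bounded morphisms.
The 6-cycle (worlds 0,1,2,3,4,5 with 0→1→2→3→4→5→0) is antisymmetric. Sending even-indexed worlds to s and odd-indexed worlds to t is a surjective bounded morphism onto the two-world frame with s↔t, which is not antisymmetric.
Hence antisymmetry is not modally definable.

No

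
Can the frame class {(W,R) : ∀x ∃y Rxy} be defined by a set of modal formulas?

The condition is seriality. A defining modal formula is □q → ◇q.
Suppose □q→◇q is valid. At any x set V(q)=W. Then □q at x, so ◇q at x, so x has a successor.

Yes — defined by □q → ◇q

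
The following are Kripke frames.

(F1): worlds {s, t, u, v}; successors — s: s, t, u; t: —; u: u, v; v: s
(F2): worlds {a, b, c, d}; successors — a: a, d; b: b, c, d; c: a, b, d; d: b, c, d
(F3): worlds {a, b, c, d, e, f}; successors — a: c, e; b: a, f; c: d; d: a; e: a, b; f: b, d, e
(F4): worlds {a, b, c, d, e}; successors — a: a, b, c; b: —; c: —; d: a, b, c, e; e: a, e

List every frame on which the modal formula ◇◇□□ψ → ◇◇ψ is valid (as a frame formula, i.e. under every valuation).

Frame correspondent (Sahlqvist): ∀x ∀y (xR²y → ∃w (yR²w ∧ xR²w)) — i.e. a generalized confluence (Geach) condition.
(F1): fails — sR²t but no w with tR²w and sR²w.
(F2): holds.
(F3): fails — aR²d but no w with dR²w and aR²w.
(F4): fails — aR²b but no w with bR²w and aR²w.
Valid on: (F2).

(F2)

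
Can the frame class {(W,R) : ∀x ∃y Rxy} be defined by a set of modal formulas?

Yes: it is seriality, defined by the D schema □q → ◇q.
Suppose □q→◇q is valid. At any x set V(q)=W. Then □q at x, so ◇q at x, so x has a successor.

Definable; □q → ◇q defines it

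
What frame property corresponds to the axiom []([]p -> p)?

This is the T□ axiom.
It corresponds to shift-reflexivity: forall x forall y (Rxy -> Ryy).

shift-reflexivity: forall x forall y (Rxy -> Ryy)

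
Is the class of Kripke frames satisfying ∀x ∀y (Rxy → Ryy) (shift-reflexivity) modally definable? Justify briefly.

The condition is shift-reflexivity. A defining modal formula is □(□q → q).
Suppose □(□q→q) is valid. Take Rxy and set V(q)={w : Ryw}. Then at y, □q holds; since □(□q→q) at x, □q→q at y, so q at y, i.e. Ryy.

Definable; □(□q → q) defines it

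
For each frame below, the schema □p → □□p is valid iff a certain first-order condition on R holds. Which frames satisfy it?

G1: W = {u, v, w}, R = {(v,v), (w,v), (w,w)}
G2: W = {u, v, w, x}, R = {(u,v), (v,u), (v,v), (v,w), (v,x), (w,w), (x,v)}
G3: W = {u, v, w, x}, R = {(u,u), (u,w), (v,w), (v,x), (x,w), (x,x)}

Frame correspondent (Sahlqvist): ∀x ∀y ∀z (Rxy ∧ Ryz → Rxz) — i.e. transitivity.
G1: ✓.
G2: fails — Ruv and Rvw but not Ruw.
G3: ✓.

G1, G3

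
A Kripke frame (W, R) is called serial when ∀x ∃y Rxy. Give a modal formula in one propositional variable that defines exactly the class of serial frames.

□r → ◇r

A defining formula is □r → ◇r (the D axiom).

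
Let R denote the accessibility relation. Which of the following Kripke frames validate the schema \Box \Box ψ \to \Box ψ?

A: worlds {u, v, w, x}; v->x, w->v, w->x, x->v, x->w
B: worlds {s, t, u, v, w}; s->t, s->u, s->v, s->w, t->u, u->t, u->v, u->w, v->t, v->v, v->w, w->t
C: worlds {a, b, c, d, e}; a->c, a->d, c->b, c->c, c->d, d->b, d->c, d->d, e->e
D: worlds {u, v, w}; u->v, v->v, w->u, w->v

C

The schema corresponds to density: \forall x \forall y (Rxy \to \exists z (Rxz \wedge Rzy)).
A: fails — Rxw but no z with Rxz and Rzw.
B: fails — Rwt but no z with Rwz and Rzt.
C: condition met.
D: fails — Rwu but no z with Rwz and Rzu.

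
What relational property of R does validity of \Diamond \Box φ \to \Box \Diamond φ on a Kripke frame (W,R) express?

convergence

This schema is the .2 axiom.
Its frame correspondent is convergence — \forall x \forall y \forall z (Rxy \wedge Rxz \to \exists w (Ryw \wedge Rzw)).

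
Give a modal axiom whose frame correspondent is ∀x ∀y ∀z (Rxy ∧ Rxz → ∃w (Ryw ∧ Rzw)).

A defining formula is ◇□r → □◇r (the .2 axiom).
Suppose ◇□r→□◇r is valid. Take Rxy, Rxz and set V(r)={w : Ryw}. Then □r at y so ◇□r at x, so □◇r at x, so ◇r at z, giving w with Rzw and Ryw.

◇□r → □◇r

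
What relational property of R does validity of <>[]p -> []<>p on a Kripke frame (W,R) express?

Convergence

Suppose ◇□p→□◇p is valid. Take Rxy, Rxz and set V(p)={w : Ryw}. Then □p at y so ◇□p at x, so □◇p at x, so ◇p at z, giving w with Rzw and Ryw.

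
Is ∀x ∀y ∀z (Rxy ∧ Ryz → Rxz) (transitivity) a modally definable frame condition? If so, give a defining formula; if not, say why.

Yes: it is transitivity, defined by the 4 schema □p → □□p.
Suppose □p→□□p is valid. Take Rxy, Ryz and set V(p)={w : Rxw}. Then □p at x, so □□p at x, so □p at y, so p at z, i.e. Rxz.

Yes — defined by □p → □□p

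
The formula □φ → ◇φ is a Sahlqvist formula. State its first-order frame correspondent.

Suppose □φ→◇φ is valid. At any x set V(φ)=W. Then □φ at x, so ◇φ at x, so x has a successor.

Seriality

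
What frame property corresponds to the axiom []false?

This is the Ver axiom.
Its frame correspondent is emptiness of R — forall x forall y ~Rxy.

Emptiness of R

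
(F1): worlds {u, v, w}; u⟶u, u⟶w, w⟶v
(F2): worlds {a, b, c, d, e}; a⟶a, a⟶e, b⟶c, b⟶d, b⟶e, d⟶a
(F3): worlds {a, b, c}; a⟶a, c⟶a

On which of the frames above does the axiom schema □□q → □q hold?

(F3)

Frame correspondent (Sahlqvist): ∀x ∀y (Rxy → ∃z (Rxz ∧ Rzy)) — i.e. density.
(F1): fails — Rwv but no z with Rwz and Rzv.
(F2): fails — Rbc but no z with Rbz and Rzc.
(F3): ✓.
Valid on: (F3).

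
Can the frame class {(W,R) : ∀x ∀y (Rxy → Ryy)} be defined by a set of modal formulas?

Yes — defined by □(□q → q)

Yes: it is shift-reflexivity, defined by the T□ schema □(□q → q).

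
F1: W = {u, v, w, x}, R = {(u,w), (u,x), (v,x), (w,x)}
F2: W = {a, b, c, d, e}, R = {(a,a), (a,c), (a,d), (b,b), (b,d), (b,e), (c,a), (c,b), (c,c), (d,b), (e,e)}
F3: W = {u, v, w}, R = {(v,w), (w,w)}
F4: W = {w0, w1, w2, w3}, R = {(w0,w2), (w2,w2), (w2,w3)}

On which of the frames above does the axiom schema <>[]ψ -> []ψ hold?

This is the axiom for the Euclidean property; its first-order frame correspondent is forall x forall y forall z (Rxy & Rxz -> Ryz).
F1: fails — Ruw and Ruw but not Rww.
F2: fails — Rac and Rad but not Rcd.
F3: satisfies the condition.
F4: fails — Rw2w3 and Rw2w2 but not Rw3w2.
Valid on: F3.

F3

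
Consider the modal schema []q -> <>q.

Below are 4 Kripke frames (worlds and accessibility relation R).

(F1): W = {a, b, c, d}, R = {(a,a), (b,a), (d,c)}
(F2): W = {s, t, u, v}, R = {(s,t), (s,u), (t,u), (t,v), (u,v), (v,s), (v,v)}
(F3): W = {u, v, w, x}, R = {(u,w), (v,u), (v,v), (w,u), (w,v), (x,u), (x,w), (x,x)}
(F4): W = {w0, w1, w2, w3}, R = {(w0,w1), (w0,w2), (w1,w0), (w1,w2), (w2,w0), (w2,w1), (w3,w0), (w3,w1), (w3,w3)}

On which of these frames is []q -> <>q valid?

(F2), (F3), (F4)

This is the axiom for seriality; its first-order frame correspondent is forall x exists y Rxy.
(F1): fails — world c has no successor.
(F2): condition met.
(F3): condition met.
(F4): condition met.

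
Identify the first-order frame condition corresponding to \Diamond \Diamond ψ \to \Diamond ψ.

transitivity: \forall x \forall y \forall z (Rxy \wedge Ryz \to Rxz)

This is a form of the 4 axiom.
It corresponds to transitivity: \forall x \forall y \forall z (Rxy \wedge Ryz \to Rxz).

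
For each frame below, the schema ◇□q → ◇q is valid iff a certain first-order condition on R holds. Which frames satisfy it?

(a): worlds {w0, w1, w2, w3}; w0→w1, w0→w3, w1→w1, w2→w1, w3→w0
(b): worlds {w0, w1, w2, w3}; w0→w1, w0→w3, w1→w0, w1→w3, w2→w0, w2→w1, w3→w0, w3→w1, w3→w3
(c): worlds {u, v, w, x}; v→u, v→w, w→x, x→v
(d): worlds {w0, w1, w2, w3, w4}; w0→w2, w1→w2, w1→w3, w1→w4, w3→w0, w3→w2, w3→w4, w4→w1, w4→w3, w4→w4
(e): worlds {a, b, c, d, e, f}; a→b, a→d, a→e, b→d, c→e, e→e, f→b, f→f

This is the axiom for a generalized confluence (Geach) condition; its first-order frame correspondent is ∀x ∀y (xRy → ∃w (yRw ∧ xRw)).
(a): fails — w0Rw3 but no w with w3Rw and w0Rw.
(b): holds.
(c): fails — vRu but no t with uRt and vRt.
(d): fails — w0Rw2 but no w with w2Rw and w0Rw.
(e): fails — aRd but no w with dRw and aRw.
Valid on: (b).

(b)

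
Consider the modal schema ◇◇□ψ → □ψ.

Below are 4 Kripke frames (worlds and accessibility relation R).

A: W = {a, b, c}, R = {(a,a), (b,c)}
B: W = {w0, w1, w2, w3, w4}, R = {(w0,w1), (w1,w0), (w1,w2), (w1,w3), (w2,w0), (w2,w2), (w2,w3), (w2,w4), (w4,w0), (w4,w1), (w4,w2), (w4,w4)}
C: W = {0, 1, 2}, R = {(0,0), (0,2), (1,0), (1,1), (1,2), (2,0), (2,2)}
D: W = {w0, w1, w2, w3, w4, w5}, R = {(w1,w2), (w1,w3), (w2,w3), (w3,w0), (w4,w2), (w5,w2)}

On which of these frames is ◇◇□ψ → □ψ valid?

Frame correspondent (Sahlqvist): ∀x ∀y ∀z ((xR²y ∧ xRz) → ∃w (yRw ∧ z = w)) — i.e. a generalized confluence (Geach) condition.
A: condition met.
B: fails — w0R²w2, w0Rw1 but no w with w2Rw and w1=w.
C: fails — 1R²0, 1R1 but no w with 0Rw and 1=w.
D: fails — w1R²w0, w1Rw2 but no w with w0Rw and w2=w.

A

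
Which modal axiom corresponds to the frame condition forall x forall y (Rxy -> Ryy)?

□(□ψ → ψ)

The condition is shift-reflexivity. The T□ schema □(□ψ → ψ) defines it.
Suppose □(□ψ→ψ) is valid. Take Rxy and set V(ψ)={w : Ryw}. Then at y, □ψ holds; since □(□ψ→ψ) at x, □ψ→ψ at y, so ψ at y, i.e. Ryy.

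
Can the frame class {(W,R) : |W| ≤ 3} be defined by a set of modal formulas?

If a class were modally definable it would be closed under disjoint unions (Goldblatt–Thomason).
Any modal formula valid on each of 4 disjoint one-world frames is valid on their disjoint union (validity is preserved under disjoint unions). Each one-world frame has |W|=1≤3, but the union has |W|=4.
So no modal formula (or set of formulas) defines exactly the |W|≤3 frames.

No — not modally definable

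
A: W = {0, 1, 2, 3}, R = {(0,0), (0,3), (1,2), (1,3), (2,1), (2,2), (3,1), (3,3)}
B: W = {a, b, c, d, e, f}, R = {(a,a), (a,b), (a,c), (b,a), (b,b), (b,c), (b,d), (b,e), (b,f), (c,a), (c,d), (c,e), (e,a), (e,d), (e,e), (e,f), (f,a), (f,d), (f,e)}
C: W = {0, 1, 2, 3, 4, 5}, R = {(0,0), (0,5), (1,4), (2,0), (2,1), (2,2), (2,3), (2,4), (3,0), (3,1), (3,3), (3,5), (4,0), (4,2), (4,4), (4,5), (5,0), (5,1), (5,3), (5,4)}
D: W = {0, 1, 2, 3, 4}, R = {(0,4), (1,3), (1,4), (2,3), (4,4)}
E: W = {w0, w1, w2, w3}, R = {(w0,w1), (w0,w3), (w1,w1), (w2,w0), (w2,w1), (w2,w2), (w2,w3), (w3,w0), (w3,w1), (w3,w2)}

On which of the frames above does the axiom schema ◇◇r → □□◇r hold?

This is the axiom for a generalized confluence (Geach) condition; its first-order frame correspondent is ∀x ∀y ∀z ((xR²y ∧ xR²z) → ∃w (y = w ∧ zRw)).
A: fails — 0R²0, 0R²1 but no w with 0=w and 1Rw.
B: fails — aR²a, aR²d but no w with a=w and dRw.
C: fails — 0R²0, 0R²1 but no w with 0=w and 1Rw.
D: holds.
E: fails — w0R²w0, w0R²w0 but no w with w0=w and w0Rw.
Valid on: D.

D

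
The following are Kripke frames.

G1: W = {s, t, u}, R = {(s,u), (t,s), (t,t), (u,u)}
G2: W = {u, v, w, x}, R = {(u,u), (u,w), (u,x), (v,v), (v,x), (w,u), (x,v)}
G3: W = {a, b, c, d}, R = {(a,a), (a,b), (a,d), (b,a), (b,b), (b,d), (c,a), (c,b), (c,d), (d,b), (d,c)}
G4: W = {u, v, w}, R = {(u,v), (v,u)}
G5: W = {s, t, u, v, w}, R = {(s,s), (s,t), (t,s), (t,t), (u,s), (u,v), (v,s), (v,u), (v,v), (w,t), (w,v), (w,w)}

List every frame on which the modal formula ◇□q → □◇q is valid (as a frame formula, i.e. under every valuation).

The schema corresponds to convergence: ∀x ∀y ∀z (Rxy ∧ Rxz → ∃w (Ryw ∧ Rzw)).
G1: fails — Rts and Rtt but s and t have no common successor.
G2: fails — Ruw and Rux but w and x have no common successor.
G3: condition met.
G4: condition met.
G5: condition met.

G3, G4, G5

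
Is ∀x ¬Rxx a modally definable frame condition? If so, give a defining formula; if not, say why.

No — not modally definable

If a class were modally definable it would be closed under surjective bounded morphisms (Goldblatt–Thomason).
The 3-cycle (worlds 0,1,2 with 0→1→2→0) is irreflexive, and the map sending every world to a single reflexive point • is a surjective bounded morphism (forth: every edge maps to (•,•); back: every world has a successor). So any modal formula valid on the 3-cycle is also valid on the reflexive point, which is not irreflexive.
So the class is not modally definable.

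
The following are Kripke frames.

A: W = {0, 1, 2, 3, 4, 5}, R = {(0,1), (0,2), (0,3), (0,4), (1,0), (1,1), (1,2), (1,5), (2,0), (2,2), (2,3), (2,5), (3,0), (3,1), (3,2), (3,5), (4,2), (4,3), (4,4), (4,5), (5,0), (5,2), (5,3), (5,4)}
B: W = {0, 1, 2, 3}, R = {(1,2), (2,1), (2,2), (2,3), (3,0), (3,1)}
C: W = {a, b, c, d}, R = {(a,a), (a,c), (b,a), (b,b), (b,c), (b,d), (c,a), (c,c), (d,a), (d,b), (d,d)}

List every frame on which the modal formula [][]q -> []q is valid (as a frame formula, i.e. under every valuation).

A, C

The schema corresponds to density: forall x forall y (Rxy -> exists z (Rxz & Rzy)).
A: holds.
B: fails — R31 but no z with R3z and Rz1.
C: holds.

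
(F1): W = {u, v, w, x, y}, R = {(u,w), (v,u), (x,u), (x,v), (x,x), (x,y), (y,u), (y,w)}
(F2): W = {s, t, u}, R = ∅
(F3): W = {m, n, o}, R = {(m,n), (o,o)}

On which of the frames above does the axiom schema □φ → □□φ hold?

Frame correspondent (Sahlqvist): ∀x ∀y ∀z (Rxy ∧ Ryz → Rxz) — i.e. transitivity.
(F1): fails — Rvu and Ruw but not Rvw.
(F2): condition met.
(F3): condition met.
Valid on: (F2), (F3).

(F2), (F3)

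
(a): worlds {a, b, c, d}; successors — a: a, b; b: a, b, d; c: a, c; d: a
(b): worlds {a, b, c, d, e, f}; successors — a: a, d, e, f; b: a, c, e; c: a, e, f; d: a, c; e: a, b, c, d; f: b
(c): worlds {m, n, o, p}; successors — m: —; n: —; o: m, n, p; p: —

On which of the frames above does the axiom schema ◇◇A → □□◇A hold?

(c)

Frame correspondent (Sahlqvist): ∀x ∀y ∀z ((xR²y ∧ xR²z) → ∃w (y = w ∧ zRw)) — i.e. a generalized confluence (Geach) condition.
(a): fails — aR²b, aR²d but no w with b=w and dRw.
(b): fails — aR²a, aR²f but no w with a=w and fRw.
(c): condition met.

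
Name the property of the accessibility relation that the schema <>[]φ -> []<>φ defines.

This is the .2 axiom.
Its frame correspondent is convergence — forall x forall y forall z (Rxy & Rxz -> exists w (Ryw & Rzw)).

Convergence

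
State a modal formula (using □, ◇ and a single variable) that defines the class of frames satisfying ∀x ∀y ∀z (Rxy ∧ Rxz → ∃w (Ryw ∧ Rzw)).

The condition is convergence. The .2 schema ◇□s → □◇s defines it.

◇□s → □◇s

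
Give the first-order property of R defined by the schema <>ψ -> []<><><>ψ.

forall x forall y forall z ((xRy & xRz) -> exists w (y = w & z R^3 w))

This is a Sahlqvist (Geach-type) schema ◇^1□^0ψ → □^1◇^3ψ.
First-order correspondent: forall x forall y forall z ((xRy & xRz) -> exists w (y = w & z R^3 w)).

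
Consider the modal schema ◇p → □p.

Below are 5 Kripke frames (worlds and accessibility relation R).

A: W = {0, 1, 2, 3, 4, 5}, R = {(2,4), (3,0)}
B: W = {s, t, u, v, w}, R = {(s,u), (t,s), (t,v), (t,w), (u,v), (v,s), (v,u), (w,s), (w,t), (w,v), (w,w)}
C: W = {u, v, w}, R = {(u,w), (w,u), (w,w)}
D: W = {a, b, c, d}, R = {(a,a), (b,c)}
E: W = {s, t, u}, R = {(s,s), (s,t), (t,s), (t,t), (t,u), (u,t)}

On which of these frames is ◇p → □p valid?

Frame correspondent (Sahlqvist): ∀x ∀y ∀z (Rxy ∧ Rxz → y = z) — i.e. partial functionality.
A: ✓.
B: fails — t sees both s and v.
C: fails — w sees both u and w.
D: ✓.
E: fails — s sees both s and t.

A, D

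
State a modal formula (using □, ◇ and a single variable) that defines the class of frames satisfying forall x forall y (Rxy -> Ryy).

The condition is shift-reflexivity. The T□ schema □(□ψ → ψ) defines it.

□(□ψ → ψ)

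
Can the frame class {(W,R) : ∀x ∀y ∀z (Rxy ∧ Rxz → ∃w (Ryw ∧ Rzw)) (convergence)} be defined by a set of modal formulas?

Yes, by ◇□q → □◇q

The condition is convergence. A defining modal formula is ◇□q → □◇q.
Suppose ◇□q→□◇q is valid. Take Rxy, Rxz and set V(q)={w : Ryw}. Then □q at y so ◇□q at x, so □◇q at x, so ◇q at z, giving w with Rzw and Ryw.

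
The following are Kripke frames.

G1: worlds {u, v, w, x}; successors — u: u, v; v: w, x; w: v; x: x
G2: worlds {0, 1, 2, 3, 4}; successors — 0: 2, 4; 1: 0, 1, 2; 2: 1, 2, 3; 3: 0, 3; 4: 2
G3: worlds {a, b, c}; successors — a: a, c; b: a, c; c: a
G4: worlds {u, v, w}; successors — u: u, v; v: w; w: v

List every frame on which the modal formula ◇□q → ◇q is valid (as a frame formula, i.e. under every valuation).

The schema corresponds to a generalized confluence (Geach) condition: ∀x ∀y (xRy → ∃w (yRw ∧ xRw)).
G1: fails — uRv but no t with vRt and uRt.
G2: fails — 3R0 but no w with 0Rw and 3Rw.
G3: holds.
G4: fails — uRv but no t with vRt and uRt.
Valid on: G3.

G3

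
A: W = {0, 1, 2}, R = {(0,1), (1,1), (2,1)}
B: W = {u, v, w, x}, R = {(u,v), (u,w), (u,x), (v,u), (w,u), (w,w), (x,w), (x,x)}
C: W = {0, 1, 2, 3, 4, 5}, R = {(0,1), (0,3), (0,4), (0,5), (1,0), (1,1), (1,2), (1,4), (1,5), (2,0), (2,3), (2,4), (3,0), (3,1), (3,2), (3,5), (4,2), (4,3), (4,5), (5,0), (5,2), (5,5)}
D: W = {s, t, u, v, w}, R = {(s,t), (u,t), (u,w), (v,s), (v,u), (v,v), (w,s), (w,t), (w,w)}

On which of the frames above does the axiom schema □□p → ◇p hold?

A, C

This is the axiom for a generalized confluence (Geach) condition; its first-order frame correspondent is ∀x ∃w (xR²w ∧ xRw).
A: condition met.
B: fails — at v but no t with vR²t and vRt.
C: condition met.
D: fails — at s but no w* with sR²w* and sRw*.
Valid on: A, C.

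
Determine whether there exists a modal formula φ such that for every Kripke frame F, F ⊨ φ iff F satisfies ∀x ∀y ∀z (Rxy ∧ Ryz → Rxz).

Yes — defined by □q → □□q

This is a Sahlqvist condition; the 4 axiom □q → □□q defines it.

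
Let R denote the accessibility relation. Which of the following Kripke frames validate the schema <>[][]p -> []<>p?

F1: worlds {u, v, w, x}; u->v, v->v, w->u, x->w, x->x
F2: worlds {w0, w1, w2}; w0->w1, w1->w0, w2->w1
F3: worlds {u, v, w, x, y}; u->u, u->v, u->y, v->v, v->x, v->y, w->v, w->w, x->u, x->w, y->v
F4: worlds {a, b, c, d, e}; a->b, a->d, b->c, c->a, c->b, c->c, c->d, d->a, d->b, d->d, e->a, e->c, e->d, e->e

F4

This is the axiom for a generalized confluence (Geach) condition; its first-order frame correspondent is forall x forall y forall z ((xRy & xRz) -> exists w (y R^2 w & zRw)).
F1: fails — xRw, xRw but no t with wR²t and wRt.
F2: fails — w0Rw1, w0Rw1 but no w with w1R²w and w1Rw.
F3: fails — vRy, vRx but no t with yR²t and xRt.
F4: holds.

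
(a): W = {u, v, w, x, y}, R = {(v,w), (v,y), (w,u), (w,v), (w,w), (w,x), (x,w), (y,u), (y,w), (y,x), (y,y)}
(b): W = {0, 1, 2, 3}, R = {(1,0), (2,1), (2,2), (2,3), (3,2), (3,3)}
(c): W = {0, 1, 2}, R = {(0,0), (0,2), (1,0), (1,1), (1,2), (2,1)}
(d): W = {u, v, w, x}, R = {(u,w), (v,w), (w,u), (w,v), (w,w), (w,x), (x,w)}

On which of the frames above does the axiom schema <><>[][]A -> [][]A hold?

(c), (d)

This is the axiom for a generalized confluence (Geach) condition; its first-order frame correspondent is forall x forall y forall z ((x R^2 y & x R^2 z) -> exists w (y R^2 w & z = w)).
(a): fails — vR²u, vR²u but no t with uR²t and u=t.
(b): fails — 2R²0, 2R²0 but no w with 0R²w and 0=w.
(c): holds.
(d): holds.
Valid on: (c), (d).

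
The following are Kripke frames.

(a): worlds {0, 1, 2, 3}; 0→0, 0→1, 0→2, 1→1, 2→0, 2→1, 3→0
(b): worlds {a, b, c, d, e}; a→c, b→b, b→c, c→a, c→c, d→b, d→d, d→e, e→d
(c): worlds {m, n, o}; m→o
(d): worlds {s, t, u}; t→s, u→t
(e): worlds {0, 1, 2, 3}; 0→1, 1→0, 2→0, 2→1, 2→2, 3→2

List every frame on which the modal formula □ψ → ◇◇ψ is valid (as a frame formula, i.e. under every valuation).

(a), (b)

This is the axiom for a generalized confluence (Geach) condition; its first-order frame correspondent is ∀x ∃w (xRw ∧ xR²w).
(a): satisfies the condition.
(b): satisfies the condition.
(c): fails — at m but no w with mRw and mR²w.
(d): fails — at s but no w with sRw and sR²w.
(e): fails — at 0 but no w with 0Rw and 0R²w.
Valid on: (a), (b).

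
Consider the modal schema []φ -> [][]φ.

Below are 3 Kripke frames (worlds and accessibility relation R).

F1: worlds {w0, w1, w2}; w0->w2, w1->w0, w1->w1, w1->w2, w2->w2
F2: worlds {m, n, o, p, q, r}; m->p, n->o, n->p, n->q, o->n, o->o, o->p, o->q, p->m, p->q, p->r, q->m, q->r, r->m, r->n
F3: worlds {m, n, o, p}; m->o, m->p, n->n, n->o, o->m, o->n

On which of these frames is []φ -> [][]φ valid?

F1

Frame correspondent (Sahlqvist): forall x forall y forall z (Rxy & Ryz -> Rxz) — i.e. transitivity.
F1: ✓.
F2: fails — Rop and Rpm but not Rom.
F3: fails — Rom and Rmo but not Roo.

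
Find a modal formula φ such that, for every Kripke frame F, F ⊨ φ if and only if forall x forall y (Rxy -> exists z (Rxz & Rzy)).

This is density; the standard corresponding axiom is C4: □□r → □r.

□□r → □r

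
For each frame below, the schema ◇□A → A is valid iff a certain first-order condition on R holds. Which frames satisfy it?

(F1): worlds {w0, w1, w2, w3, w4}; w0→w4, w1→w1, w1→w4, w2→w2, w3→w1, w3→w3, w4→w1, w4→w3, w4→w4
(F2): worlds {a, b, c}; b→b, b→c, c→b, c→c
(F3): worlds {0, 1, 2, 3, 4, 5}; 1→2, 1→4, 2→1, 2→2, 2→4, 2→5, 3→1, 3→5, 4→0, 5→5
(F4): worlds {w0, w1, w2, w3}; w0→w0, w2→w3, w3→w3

Frame correspondent (Sahlqvist): ∀x ∀y (Rxy → Ryx) — i.e. symmetry.
(F1): fails — Rw0w4 but not Rw4w0.
(F2): satisfies the condition.
(F3): fails — R31 but not R13.
(F4): fails — Rw2w3 but not Rw3w2.
Valid on: (F2).

(F2)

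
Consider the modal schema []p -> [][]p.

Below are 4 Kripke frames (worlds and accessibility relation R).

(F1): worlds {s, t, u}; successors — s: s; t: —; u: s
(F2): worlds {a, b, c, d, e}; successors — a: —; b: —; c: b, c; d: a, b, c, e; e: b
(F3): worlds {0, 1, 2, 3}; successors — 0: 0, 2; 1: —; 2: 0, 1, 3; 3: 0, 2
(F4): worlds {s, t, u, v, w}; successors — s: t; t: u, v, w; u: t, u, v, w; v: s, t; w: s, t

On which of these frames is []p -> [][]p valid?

Frame correspondent (Sahlqvist): forall x forall y forall z (Rxy & Ryz -> Rxz) — i.e. transitivity.
(F1): condition met.
(F2): condition met.
(F3): fails — R32 and R23 but not R33.
(F4): fails — Ruv and Rvs but not Rus.

(F1), (F2)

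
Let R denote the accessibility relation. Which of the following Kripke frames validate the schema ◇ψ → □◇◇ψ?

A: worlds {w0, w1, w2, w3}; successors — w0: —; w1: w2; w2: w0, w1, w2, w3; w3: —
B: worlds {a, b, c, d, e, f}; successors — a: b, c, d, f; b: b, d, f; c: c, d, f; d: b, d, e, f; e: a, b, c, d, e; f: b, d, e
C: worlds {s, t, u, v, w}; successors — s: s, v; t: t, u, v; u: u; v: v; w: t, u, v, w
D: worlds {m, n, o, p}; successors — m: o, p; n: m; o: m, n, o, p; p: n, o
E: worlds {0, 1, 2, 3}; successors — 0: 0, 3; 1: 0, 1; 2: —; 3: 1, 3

Frame correspondent (Sahlqvist): ∀x ∀y ∀z ((xRy ∧ xRz) → ∃w (y = w ∧ zR²w)) — i.e. a generalized confluence (Geach) condition.
A: fails — w2Rw0, w2Rw0 but no w with w0=w and w0R²w.
B: fails — aRc, aRb but no w with c=w and bR²w.
C: fails — sRs, sRv but no w* with s=w* and vR²w*.
D: fails — oRm, oRn but no w with m=w and nR²w.
E: ✓.

E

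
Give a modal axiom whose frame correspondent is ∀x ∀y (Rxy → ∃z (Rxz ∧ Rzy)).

□□s → □s

The condition is density. The C4 schema □□s → □s defines it.
Suppose □□s→□s is valid. Take Rxy and set V(s)={w : xR²w}. Then □□s at x, so □s at x, so s at y, i.e. ∃z(Rxz∧Rzy).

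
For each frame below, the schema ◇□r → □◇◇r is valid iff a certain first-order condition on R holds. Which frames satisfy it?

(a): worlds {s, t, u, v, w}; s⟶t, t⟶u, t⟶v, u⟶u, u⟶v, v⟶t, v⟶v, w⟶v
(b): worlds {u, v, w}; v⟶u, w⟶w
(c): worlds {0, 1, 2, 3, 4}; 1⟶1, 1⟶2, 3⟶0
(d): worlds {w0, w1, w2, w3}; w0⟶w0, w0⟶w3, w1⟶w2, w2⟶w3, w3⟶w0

(a)

The schema corresponds to a generalized confluence (Geach) condition: ∀x ∀y ∀z ((xRy ∧ xRz) → ∃w (yRw ∧ zR²w)).
(a): holds.
(b): fails — vRu, vRu but no t with uRt and uR²t.
(c): fails — 1R1, 1R2 but no w with 1Rw and 2R²w.
(d): fails — w1Rw2, w1Rw2 but no w with w2Rw and w2R²w.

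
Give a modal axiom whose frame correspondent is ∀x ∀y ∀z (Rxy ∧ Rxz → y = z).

◇r → □r

The condition is partial functionality. The CD schema ◇r → □r defines it.
Suppose ◇r→□r is valid. Take Rxy, Rxz and set V(r)={y}. Then ◇r at x, so □r at x, so r at z, i.e. z=y.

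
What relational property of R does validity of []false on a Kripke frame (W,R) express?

□⊥ is valid iff no world has any successor (otherwise □⊥ fails at any world with one).

emptiness of R: forall x forall y ~Rxy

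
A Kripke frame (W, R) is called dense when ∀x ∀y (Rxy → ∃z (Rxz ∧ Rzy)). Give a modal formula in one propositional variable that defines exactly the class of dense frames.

□□p → □p

A defining formula is □□p → □p (the C4 axiom).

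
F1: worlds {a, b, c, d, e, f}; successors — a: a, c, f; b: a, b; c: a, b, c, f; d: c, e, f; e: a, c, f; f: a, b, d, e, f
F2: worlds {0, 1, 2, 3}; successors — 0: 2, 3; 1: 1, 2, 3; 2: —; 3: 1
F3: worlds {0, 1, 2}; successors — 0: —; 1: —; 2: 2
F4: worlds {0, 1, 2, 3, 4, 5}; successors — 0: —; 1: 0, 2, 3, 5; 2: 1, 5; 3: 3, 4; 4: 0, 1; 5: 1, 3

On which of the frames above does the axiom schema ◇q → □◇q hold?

The schema corresponds to the Euclidean property: ∀x ∀y ∀z (Rxy ∧ Rxz → Ryz).
F1: fails — Raf and Rac but not Rfc.
F2: fails — R02 and R02 but not R22.
F3: holds.
F4: fails — R10 and R10 but not R00.

F3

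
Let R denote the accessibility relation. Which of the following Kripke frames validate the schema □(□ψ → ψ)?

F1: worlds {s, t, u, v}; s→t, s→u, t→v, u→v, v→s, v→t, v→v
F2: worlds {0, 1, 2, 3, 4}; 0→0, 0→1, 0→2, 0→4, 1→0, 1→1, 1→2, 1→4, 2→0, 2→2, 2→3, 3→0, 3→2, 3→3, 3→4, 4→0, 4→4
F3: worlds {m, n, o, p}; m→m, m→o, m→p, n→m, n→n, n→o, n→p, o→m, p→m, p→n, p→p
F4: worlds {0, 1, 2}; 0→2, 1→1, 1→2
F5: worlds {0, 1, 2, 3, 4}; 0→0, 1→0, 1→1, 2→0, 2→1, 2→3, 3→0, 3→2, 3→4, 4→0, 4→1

F2

Frame correspondent (Sahlqvist): ∀x ∀y (Rxy → Ryy) — i.e. shift-reflexivity.
F1: fails — Rvt but not Rtt.
F2: ✓.
F3: fails — Rno but not Roo.
F4: fails — R12 but not R22.
F5: fails — R34 but not R44.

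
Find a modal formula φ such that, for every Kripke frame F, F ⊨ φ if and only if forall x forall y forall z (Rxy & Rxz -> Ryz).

This is the Euclidean property; the standard corresponding axiom is 5: ◇ψ → □◇ψ.
Suppose ◇ψ→□◇ψ is valid. Take Rxy, Rxz and set V(ψ)={y}. Then ◇ψ at x, so □◇ψ at x, so ◇ψ at z, so some w with Rzw has ψ; w=y, i.e. Rzy. By symmetry of the argument, Ryz.

◇ψ → □◇ψ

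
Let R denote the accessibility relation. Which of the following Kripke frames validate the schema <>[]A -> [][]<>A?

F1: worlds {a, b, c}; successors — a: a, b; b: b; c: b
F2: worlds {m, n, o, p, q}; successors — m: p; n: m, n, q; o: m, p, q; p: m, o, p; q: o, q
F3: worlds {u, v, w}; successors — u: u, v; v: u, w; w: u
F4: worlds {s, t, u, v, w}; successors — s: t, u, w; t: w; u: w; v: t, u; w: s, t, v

This is the axiom for a generalized confluence (Geach) condition; its first-order frame correspondent is forall x forall y forall z ((xRy & x R^2 z) -> exists w (yRw & zRw)).
F1: condition met.
F2: fails — nRm, nR²n but no w with mRw and nRw.
F3: condition met.
F4: fails — sRt, sR²v but no w* with tRw* and vRw*.
Valid on: F1, F3.

F1, F3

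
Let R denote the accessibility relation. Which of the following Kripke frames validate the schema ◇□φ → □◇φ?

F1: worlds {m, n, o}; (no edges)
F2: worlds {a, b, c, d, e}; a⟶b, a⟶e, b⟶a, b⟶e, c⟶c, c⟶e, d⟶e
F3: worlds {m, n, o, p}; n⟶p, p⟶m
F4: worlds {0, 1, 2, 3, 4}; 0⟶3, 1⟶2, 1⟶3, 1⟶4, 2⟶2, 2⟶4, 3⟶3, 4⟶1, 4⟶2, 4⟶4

The schema corresponds to convergence: ∀x ∀y ∀z (Rxy ∧ Rxz → ∃w (Ryw ∧ Rzw)).
F1: holds.
F2: fails — Rab and Rae but b and e have no common successor.
F3: fails — Rpm and Rpm but m and m have no common successor.
F4: fails — R12 and R13 but 2 and 3 have no common successor.
Valid on: F1.

F1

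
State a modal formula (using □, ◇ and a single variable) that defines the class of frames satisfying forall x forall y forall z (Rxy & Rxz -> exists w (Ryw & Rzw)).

◇□p → □◇p

The condition is convergence. The .2 schema ◇□p → □◇p defines it.
Suppose ◇□p→□◇p is valid. Take Rxy, Rxz and set V(p)={w : Ryw}. Then □p at y so ◇□p at x, so □◇p at x, so ◇p at z, giving w with Rzw and Ryw.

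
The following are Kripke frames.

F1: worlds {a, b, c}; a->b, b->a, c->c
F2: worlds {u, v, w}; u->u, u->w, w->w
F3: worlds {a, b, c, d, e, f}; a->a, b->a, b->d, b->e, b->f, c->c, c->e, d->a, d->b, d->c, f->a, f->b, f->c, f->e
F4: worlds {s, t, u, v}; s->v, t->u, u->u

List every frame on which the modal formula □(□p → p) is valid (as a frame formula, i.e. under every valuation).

F2

The schema corresponds to shift-reflexivity: ∀x ∀y (Rxy → Ryy).
F1: fails — Rab but not Rbb.
F2: ✓.
F3: fails — Rbf but not Rff.
F4: fails — Rsv but not Rvv.
Valid on: F2.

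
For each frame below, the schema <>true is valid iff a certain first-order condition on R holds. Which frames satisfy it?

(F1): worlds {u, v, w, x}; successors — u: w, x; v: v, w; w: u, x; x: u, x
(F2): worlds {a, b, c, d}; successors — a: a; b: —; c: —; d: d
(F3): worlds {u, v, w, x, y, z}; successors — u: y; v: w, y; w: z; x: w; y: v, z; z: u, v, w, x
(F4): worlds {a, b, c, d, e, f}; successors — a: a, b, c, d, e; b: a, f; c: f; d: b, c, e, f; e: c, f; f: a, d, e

Frame correspondent (Sahlqvist): forall x exists y Rxy — i.e. seriality.
(F1): holds.
(F2): fails — world b has no successor.
(F3): holds.
(F4): holds.
Valid on: (F1), (F3), (F4).

(F1), (F3), (F4)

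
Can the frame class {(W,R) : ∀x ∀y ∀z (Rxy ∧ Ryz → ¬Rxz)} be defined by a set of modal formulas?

Modal frame validity is preserved under surjective bounded morphisms.
The 7-cycle (worlds a,b,c,d,e,f,g with a→b→c→d→e→f→g→a) is intransitive. Mapping every world to a single reflexive point • is a surjective bounded morphism; the reflexive point is not intransitive (R••∧R•• but R••).
So no modal formula (or set of formulas) defines exactly the intransitive frames.

No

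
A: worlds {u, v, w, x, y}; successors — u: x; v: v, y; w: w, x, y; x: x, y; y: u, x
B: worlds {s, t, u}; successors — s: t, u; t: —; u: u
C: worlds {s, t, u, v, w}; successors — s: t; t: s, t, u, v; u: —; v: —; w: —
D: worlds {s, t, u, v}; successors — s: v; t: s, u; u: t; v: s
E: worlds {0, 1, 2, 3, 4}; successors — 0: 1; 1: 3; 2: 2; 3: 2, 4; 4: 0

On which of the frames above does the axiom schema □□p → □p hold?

C

The schema corresponds to density: ∀x ∀y (Rxy → ∃z (Rxz ∧ Rzy)).
A: fails — Ryu but no z with Ryz and Rzu.
B: fails — Rst but no z with Rsz and Rzt.
C: ✓.
D: fails — Rut but no z with Ruz and Rzt.
E: fails — R34 but no z with R3z and Rz4.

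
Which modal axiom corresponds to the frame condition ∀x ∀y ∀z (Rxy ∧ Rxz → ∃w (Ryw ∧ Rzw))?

◇□r → □◇r

This is convergence; the standard corresponding axiom is .2: ◇□r → □◇r.
Suppose ◇□r→□◇r is valid. Take Rxy, Rxz and set V(r)={w : Ryw}. Then □r at y so ◇□r at x, so □◇r at x, so ◇r at z, giving w with Rzw and Ryw.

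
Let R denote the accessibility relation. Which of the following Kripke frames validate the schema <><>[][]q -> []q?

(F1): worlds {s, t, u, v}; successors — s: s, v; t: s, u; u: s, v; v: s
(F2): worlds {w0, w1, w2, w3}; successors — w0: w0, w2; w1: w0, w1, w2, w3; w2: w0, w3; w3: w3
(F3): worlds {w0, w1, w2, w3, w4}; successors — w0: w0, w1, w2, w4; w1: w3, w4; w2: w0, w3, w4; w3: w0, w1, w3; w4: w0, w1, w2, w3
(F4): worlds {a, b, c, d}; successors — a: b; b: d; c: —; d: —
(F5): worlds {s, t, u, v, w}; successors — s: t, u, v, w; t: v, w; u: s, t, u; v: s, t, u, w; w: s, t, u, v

This is the axiom for a generalized confluence (Geach) condition; its first-order frame correspondent is forall x forall y forall z ((x R^2 y & xRz) -> exists w (y R^2 w & z = w)).
(F1): fails — tR²s, tRu but no w with sR²w and u=w.
(F2): fails — w0R²w3, w0Rw0 but no w with w3R²w and w0=w.
(F3): fails — w0R²w1, w0Rw4 but no w with w1R²w and w4=w.
(F4): fails — aR²d, aRb but no w with dR²w and b=w.
(F5): condition met.
Valid on: (F5).

(F5)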